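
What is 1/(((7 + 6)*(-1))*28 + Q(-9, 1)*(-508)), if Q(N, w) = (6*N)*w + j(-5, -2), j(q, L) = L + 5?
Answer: 1/25544 ≈ 3.9148e-5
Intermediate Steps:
j(q, L) = 5 + L
Q(N, w) = 3 + 6*N*w (Q(N, w) = (6*N)*w + (5 - 2) = 6*N*w + 3 = 3 + 6*N*w)
1/(((7 + 6)*(-1))*28 + Q(-9, 1)*(-508)) = 1/(((7 + 6)*(-1))*28 + (3 + 6*(-9)*1)*(-508)) = 1/((13*(-1))*28 + (3 - 54)*(-508)) = 1/(-13*28 - 51*(-508)) = 1/(-364 + 25908) = 1/25544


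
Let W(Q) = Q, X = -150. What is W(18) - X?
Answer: 168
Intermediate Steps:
W(18) - X = 18 - 1*(-150) = 18 + 150 = 168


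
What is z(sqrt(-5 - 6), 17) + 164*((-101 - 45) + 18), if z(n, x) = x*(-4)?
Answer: -21060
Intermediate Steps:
z(n, x) = -4*x
z(sqrt(-5 - 6), 17) + 164*((-101 - 45) + 18) = -4*17 + 164*((-101 - 45) + 18) = -68 + 164*(-146 + 18) = -68 + 164*(-128) = -68 - 20992 = -21060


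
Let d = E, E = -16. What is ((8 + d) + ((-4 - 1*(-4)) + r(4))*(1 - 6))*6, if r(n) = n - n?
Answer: -48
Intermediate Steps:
d = -16
r(n) = 0
((8 + d) + ((-4 - 1*(-4)) + r(4))*(1 - 6))*6 = ((8 - 16) + ((-4 - 1*(-4)) + 0)*(1 - 6))*6 = (-8 + ((-4 + 4) + 0)*(-5))*6 = (-8 + (0 + 0)*(-5))*6 = (-8 + 0*(-5))*6 = (-8 + 0)*6 = -8*6 = -48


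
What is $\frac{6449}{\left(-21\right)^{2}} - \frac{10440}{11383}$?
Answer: $\frac{68804927}{5019903} \approx 13.706$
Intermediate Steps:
$\frac{6449}{\left(-21\right)^{2}} - \frac{10440}{11383} = \frac{6449}{441} - \frac{10440}{11383} = \frac{68804927}{5019903}$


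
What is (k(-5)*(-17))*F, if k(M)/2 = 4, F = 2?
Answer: -272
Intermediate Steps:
k(M) = 8 (k(M) = 2*4 = 8)
(k(-5)*(-17))*F = (8*(-17))*2 = -136*2 = -272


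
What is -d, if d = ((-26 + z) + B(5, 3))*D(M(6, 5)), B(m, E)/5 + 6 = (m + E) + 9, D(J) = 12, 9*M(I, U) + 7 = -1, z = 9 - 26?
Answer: -144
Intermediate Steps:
z = -17
M(I, U) = -8/9 (M(I, U) = -7/9 + (⅑)*(-1) = -7/9 - ⅑ = -8/9)
B(m, E) = 15 + 5*E + 5*m (B(m, E) = -30 + 5*((m + E) + 9) = -30 + 5*((E + m) + 9) = -30 + 5*(9 + E + m) = -30 + (45 + 5*E + 5*m) = 15 + 5*E + 5*m)
d = 144 (d = ((-26 - 17) + (15 + 5*3 + 5*5))*12 = (-43 + (15 + 15 + 25))*12 = (-43 + 55)*12 = 12*12 = 144)
-d = -1*144 = -144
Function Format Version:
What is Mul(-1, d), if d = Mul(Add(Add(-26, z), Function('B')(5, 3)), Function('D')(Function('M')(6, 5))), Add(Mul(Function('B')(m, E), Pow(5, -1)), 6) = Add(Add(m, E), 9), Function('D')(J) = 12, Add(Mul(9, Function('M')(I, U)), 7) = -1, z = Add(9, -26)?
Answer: -144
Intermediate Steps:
z = -17
Function('M')(I, U) = Rational(-8, 9) (Function('M')(I, U) = Add(Rational(-7, 9), Mul(Rational(1, 9), -1)) = Add(Rational(-7, 9), Rational(-1, 9)) = Rational(-8, 9))
Function('B')(m, E) = Add(15, Mul(5, E), Mul(5, m)) (Function('B')(m, E) = Add(-30, Mul(5, Add(Add(m, E), 9))) = Add(-30, Mul(5, Add(Add(E, m), 9))) = Add(-30, Mul(5, Add(9, E, m))) = Add(-30, Add(45, Mul(5, E), Mul(5, m))) = Add(15, Mul(5, E), Mul(5, m)))
d = 144 (d = Mul(Add(Add(-26, -17), Add(15, Mul(5, 3), Mul(5, 5))), 12) = Mul(Add(-43, Add(15, 15, 25)), 12) = Mul(Add(-43, 55), 12) = Mul(12, 12) = 144)
Mul(-1, d) = Mul(-1, 144) = -144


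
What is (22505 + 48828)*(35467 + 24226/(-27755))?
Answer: 70217520154547/27755 ≈ 2.5299e+9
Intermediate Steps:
(22505 + 48828)*(35467 + 24226/(-27755)) = 71333*(35467 + 24226*(-1/27755)) = 71333*(35467 - 24226/27755) = 71333*(984362359/27755) = 70217520154547/27755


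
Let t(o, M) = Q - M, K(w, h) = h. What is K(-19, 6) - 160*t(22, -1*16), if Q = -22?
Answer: 966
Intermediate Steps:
t(o, M) = -22 - M
K(-19, 6) - 160*t(22, -1*16) = 6 - 160*(-22 - (-1)*16) = 6 - 160*(-22 - 1*(-16)) = 6 - 160*(-22 + 16) = 6 - 160*(-6) = 6 + 960 = 966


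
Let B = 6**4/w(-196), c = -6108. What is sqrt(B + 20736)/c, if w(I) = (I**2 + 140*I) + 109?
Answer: -sqrt(1966046685)/1880755 ≈ -0.023576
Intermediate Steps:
w(I) = 109 + I**2 + 140*I
B = 432/3695 (B = 6**4/(109 + (-196)**2 + 140*(-196)) = 1296/(109 + 38416 - 27440) = 1296/11085 = 1296*(1/11085) = 432/3695 ≈ 0.11691)
sqrt(B + 20736)/c = sqrt(432/3695 + 20736)/(-6108) = sqrt(76619952/3695)*(-1/6108) = (12*sqrt(1966046685)/3695)*(-1/6108) = -sqrt(1966046685)/1880755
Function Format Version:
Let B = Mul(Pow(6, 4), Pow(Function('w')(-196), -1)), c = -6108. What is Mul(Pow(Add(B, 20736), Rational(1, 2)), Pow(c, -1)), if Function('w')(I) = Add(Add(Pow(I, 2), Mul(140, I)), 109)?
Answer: Mul(Rational(-1, 1880755), Pow(1966046685, Rational(1, 2))) ≈ -0.023576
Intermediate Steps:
Function('w')(I) = Add(109, Pow(I, 2), Mul(140, I))
B = Rational(432, 3695) (B = Mul(Pow(6, 4), Pow(Add(109, Pow(-196, 2), Mul(140, -196)), -1)) = Mul(1296, Pow(Add(109, 38416, -27440), -1)) = Mul(1296, Pow(11085, -1)) = Mul(1296, Rational(1, 11085)) = Rational(432, 3695) ≈ 0.11691)
Mul(Pow(Add(B, 20736), Rational(1, 2)), Pow(c, -1)) = Mul(Pow(Add(Rational(432, 3695), 20736), Rational(1, 2)), Pow(-6108, -1)) = Mul(Pow(Rational(76619952, 3695), Rational(1, 2)), Rational(-1, 6108)) = Mul(Mul(Rational(12, 3695), Pow(1966046685, Rational(1, 2))), Rational(-1, 6108)) = Mul(Rational(-1, 1880755), Pow(1966046685, Rational(1, 2)))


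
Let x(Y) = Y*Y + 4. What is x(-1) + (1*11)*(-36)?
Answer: -391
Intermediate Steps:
x(Y) = 4 + Y² (x(Y) = Y² + 4 = 4 + Y²)
x(-1) + (1*11)*(-36) = (4 + (-1)²) + (1*11)*(-36) = (4 + 1) + 11*(-36) = 5 - 396 = -391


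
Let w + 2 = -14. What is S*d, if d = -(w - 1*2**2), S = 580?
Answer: 11600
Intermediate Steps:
w = -16 (w = -2 - 14 = -16)
d = 20 (d = -(-16 - 1*2**2) = -(-16 - 1*4) = -(-16 - 4) = -1*(-20) = 20)
S*d = 580*20 = 11600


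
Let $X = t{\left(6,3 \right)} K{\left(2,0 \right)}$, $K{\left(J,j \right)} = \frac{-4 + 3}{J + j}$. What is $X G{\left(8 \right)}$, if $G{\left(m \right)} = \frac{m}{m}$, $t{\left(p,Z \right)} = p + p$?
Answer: $-6$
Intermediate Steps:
$t{\left(p,Z \right)} = 2 p$
$K{\left(J,j \right)} = - \frac{1}{J + j}$
$X = -6$ ($X = 2 \cdot 6 \left(- \frac{1}{2 + 0}\right) = 12 \left(- \frac{1}{2}\right) = -6$)
$G{\left(m \right)} = 1$
$X G{\left(8 \right)} = \left(-6\right) 1 = -6$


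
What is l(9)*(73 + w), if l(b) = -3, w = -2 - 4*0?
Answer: -213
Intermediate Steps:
w = -2 (w = -2 + 0 = -2)
l(9)*(73 + w) = -3*(73 - 2) = -3*71 = -213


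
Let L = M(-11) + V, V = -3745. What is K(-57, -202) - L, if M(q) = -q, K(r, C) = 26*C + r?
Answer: -1575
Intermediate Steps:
K(r, C) = r + 26*C
L = -3734 (L = -1*(-11) - 3745 = 11 - 3745 = -3734)
K(-57, -202) - L = (-57 + 26*(-202)) - 1*(-3734) = (-57 - 5252) + 3734 = -5309 + 3734 = -1575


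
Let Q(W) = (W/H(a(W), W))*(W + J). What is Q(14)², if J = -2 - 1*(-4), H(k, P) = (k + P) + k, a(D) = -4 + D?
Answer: 12544/289 ≈ 43.405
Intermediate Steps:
H(k, P) = P + 2*k (H(k, P) = (P + k) + k = P + 2*k)
J = 2 (J = -2 + 4 = 2)
Q(W) = W*(2 + W)/(-8 + 3*W) (Q(W) = (W/(W + 2*(-4 + W)))*(W + 2) = (W/(W + (-8 + 2*W)))*(2 + W) = (W/(-8 + 3*W))*(2 + W) = W*(2 + W)/(-8 + 3*W))
Q(14)² = (14*(2 + 14)/(-8 + 3*14))² = (14*16/(-8 + 42))² = (14*16/34)² = (14*(1/34)*16)² = (112/17)² = 12544/289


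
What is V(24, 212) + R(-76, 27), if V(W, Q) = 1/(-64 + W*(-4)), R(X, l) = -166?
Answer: -26561/160 ≈ -166.01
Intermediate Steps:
V(W, Q) = 1/(-64 - 4*W)
V(24, 212) + R(-76, 27) = -1/(64 + 4*24) - 166 = -1/(64 + 96) - 166 = -1/160 - 166 = -26561/160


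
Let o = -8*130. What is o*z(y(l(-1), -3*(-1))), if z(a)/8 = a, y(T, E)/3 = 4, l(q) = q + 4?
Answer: -99840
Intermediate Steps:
l(q) = 4 + q
y(T, E) = 12 (y(T, E) = 3*4 = 12)
z(a) = 8*a
o = -1040
o*z(y(l(-1), -3*(-1))) = -8320*12 = -1040*96 = -99840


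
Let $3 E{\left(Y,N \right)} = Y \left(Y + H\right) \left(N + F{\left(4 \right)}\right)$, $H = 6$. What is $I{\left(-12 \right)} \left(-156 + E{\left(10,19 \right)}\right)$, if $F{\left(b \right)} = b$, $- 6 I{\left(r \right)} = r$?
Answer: $\frac{6424}{3} \approx 2141.3$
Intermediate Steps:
$I{\left(r \right)} = - \frac{r}{6}$
$E{\left(Y,N \right)} = \frac{Y \left(4 + N\right) \left(6 + Y\right)}{3}$ ($E{\left(Y,N \right)} = \frac{Y \left(Y + 6\right) \left(N + 4\right)}{3} = \frac{Y \left(6 + Y\right) \left(4 + N\right)}{3} = \frac{Y \left(4 + N\right) \left(6 + Y\right)}{3}$)
$I{\left(-12 \right)} \left(-156 + E{\left(10,19 \right)}\right) = \left(- \frac{1}{6}\right) \left(-12\right) \left(-156 + \frac{1}{3} \cdot 10 \left(24 + 4 \cdot 10 + 6 \cdot 19 + 19 \cdot 10\right)\right) = 2 \left(-156 + \frac{1}{3} \cdot 10 \left(24 + 40 + 114 + 190\right)\right) = 2 \left(-156 + \frac{1}{3} \cdot 10 \cdot 368\right) = 2 \left(-156 + \frac{3680}{3}\right) = 2 \cdot \frac{3212}{3} = \frac{6424}{3}$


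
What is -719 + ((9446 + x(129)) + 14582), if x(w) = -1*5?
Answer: 23304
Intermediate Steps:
x(w) = -5
-719 + ((9446 + x(129)) + 14582) = -719 + ((9446 - 5) + 14582) = -719 + (9441 + 14582) = -719 + 24023 = 23304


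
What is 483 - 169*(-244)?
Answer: 41719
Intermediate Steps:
483 - 169*(-244) = 483 + 41236 = 41719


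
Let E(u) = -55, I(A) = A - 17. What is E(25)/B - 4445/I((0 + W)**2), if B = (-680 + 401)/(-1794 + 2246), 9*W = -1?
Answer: 134659915/383904 ≈ 350.76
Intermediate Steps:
W = -1/9 (W = (1/9)*(-1) = -1/9 ≈ -0.11111)
I(A) = -17 + A
B = -279/452 ≈ -0.61726
E(25)/B - 4445/I((0 + W)**2) = -55/(-279/452) - 4445/(-17 + (0 - 1/9)**2) = -55*(-452/279) - 4445/(-17 + (-1/9)**2) = 24860/279 - 4445/(-17 + 1/81) = 24860/279 - 4445/(-1376/81) = 24860/279 - 4445*(-81/1376) = 24860/279 + 360045/1376 = 134659915/383904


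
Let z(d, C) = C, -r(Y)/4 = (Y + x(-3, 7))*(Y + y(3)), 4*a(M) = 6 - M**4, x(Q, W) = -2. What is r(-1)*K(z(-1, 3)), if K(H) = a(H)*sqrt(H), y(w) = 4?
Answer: -675*sqrt(3) ≈ -1169.1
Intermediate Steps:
a(M) = 3/2 - M**4/4 (a(M) = (6 - M**4)/4 = 3/2 - M**4/4)
r(Y) = -4*(-2 + Y)*(4 + Y) (r(Y) = -4*(Y - 2)*(Y + 4) = -4*(-2 + Y)*(4 + Y))
K(H) = sqrt(H)*(3/2 - H**4/4) (K(H) = (3/2 - H**4/4)*sqrt(H) = sqrt(H)*(3/2 - H**4/4))
r(-1)*K(z(-1, 3)) = (32 - 8*(-1) - 4*(-1)**2)*(sqrt(3)*(6 - 1*3**4)/4) = (32 + 8 - 4*1)*(sqrt(3)*(6 - 1*81)/4) = (32 + 8 - 4)*(sqrt(3)*(6 - 81)/4) = 36*((1/4)*sqrt(3)*(-75)) = 36*(-75*sqrt(3)/4) = -675*sqrt(3)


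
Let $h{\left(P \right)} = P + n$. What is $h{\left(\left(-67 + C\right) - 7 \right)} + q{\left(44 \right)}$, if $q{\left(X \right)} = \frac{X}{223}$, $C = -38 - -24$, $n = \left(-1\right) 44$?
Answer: $- \frac{29392}{223} \approx -131.8$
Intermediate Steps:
$n = -44$
$C = -14$ ($C = -38 + 24 = -14$)
$h{\left(P \right)} = -44 + P$ ($h{\left(P \right)} = P - 44 = -44 + P$)
$q{\left(X \right)} = \frac{X}{223}$ ($q{\left(X \right)} = X \frac{1}{223} = \frac{X}{223}$)
$h{\left(\left(-67 + C\right) - 7 \right)} + q{\left(44 \right)} = \left(-44 - 88\right) + \frac{1}{223} \cdot 44 = \left(-44 - 88\right) + \frac{44}{223} = -132 + \frac{44}{223} = - \frac{29392}{223}$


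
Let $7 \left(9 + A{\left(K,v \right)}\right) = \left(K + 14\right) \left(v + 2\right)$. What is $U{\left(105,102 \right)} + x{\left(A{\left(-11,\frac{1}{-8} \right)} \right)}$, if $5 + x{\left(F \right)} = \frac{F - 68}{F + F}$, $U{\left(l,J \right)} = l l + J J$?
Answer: $\frac{1157147}{54} \approx 21429.0$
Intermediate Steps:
$U{\left(l,J \right)} = J^{2} + l^{2}$ ($U{\left(l,J \right)} = l^{2} + J^{2} = J^{2} + l^{2}$)
$A{\left(K,v \right)} = -9 + \frac{\left(2 + v\right) \left(14 + K\right)}{7}$ ($A{\left(K,v \right)} = -9 + \frac{\left(K + 14\right) \left(v + 2\right)}{7} = -9 + \frac{\left(14 + K\right) \left(2 + v\right)}{7} = -9 + \frac{\left(2 + v\right) \left(14 + K\right)}{7}$)
$x{\left(F \right)} = -5 + \frac{-68 + F}{2 F}$ ($x{\left(F \right)} = -5 + \frac{F - 68}{F + F} = -5 + \frac{-68 + F}{2 F}$)
$U{\left(105,102 \right)} + x{\left(A{\left(-11,\frac{1}{-8} \right)} \right)} = \left(102^{2} + 105^{2}\right) - \left(\frac{9}{2} + \frac{34}{-5 + \frac{2}{-8} + \frac{2}{7} \left(-11\right) + \frac{1}{7} \left(-11\right) \frac{1}{-8}}\right) = \left(10404 + 11025\right) - \left(\frac{9}{2} + \frac{34}{-5 + 2 \left(- \frac{1}{8}\right) - \frac{22}{7} + \frac{1}{7} \left(-11\right) \left(- \frac{1}{8}\right)}\right) = 21429 - \left(\frac{9}{2} + \frac{34}{-5 - \frac{1}{4} - \frac{22}{7} + \frac{11}{56}}\right) = 21429 - \left(\frac{9}{2} + \frac{34}{- \frac{459}{56}}\right) = 21429 - \frac{19}{54} = \frac{1157147}{54}$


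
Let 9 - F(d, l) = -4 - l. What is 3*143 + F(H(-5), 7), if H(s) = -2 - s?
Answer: 449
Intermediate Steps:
F(d, l) = 13 + l (F(d, l) = 9 - (-4 - l) = 9 + (4 + l) = 13 + l)
3*143 + F(H(-5), 7) = 3*143 + (13 + 7) = 429 + 20 = 449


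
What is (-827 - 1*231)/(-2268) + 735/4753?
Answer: 68323/109998 ≈ 0.62113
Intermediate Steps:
(-827 - 1*231)/(-2268) + 735/4753 = (-827 - 231)*(-1/2268) + 735*(1/4753) = -1058*(-1/2268) + 15/97 = 529/1134 + 15/97 = 68323/109998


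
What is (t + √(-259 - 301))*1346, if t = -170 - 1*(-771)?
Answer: 808946 + 5384*I*√35 ≈ 8.0895e+5 + 31852.0*I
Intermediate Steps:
t = 601 (t = -170 + 771 = 601)
(t + √(-259 - 301))*1346 = (601 + √(-259 - 301))*1346 = (601 + √(-560))*1346 = (601 + 4*I*√35)*1346 = 808946 + 5384*I*√35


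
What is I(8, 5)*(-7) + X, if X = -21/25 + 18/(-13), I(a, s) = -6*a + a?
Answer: 90277/325 ≈ 277.78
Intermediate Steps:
I(a, s) = -5*a
X = -723/325 (X = -21*1/25 + 18*(-1/13) = -21/25 - 18/13 = -723/325 ≈ -2.2246)
I(8, 5)*(-7) + X = -5*8*(-7) - 723/325 = -40*(-7) - 723/325 = 280 - 723/325 = 90277/325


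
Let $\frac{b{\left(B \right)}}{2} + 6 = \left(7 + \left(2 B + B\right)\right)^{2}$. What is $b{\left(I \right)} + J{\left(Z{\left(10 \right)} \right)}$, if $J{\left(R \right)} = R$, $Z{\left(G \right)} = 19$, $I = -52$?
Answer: $44409$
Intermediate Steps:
$b{\left(B \right)} = -12 + 2 \left(7 + 3 B\right)^{2}$ ($b{\left(B \right)} = -12 + 2 \left(7 + \left(2 B + B\right)\right)^{2} = -12 + 2 \left(7 + 3 B\right)^{2}$)
$b{\left(I \right)} + J{\left(Z{\left(10 \right)} \right)} = \left(-12 + 2 \left(7 + 3 \left(-52\right)\right)^{2}\right) + 19 = \left(-12 + 2 \left(7 - 156\right)^{2}\right) + 19 = \left(-12 + 2 \left(-149\right)^{2}\right) + 19 = \left(-12 + 2 \cdot 22201\right) + 19 = \left(-12 + 44402\right) + 19 = 44390 + 19 = 44409$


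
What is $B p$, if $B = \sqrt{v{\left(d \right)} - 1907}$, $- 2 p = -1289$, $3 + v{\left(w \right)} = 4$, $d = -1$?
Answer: $\frac{1289 i \sqrt{1906}}{2} \approx 28137.0 i$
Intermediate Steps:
$v{\left(w \right)} = 1$ ($v{\left(w \right)} = -3 + 4 = 1$)
$p = \frac{1289}{2}$ ($p = \left(- \frac{1}{2}\right) \left(-1289\right) = \frac{1289}{2} \approx 644.5$)
$B = i \sqrt{1906}$ ($B = \sqrt{1 - 1907} = \sqrt{-1906} = i \sqrt{1906} \approx 43.658 i$)
$B p = i \sqrt{1906} \cdot \frac{1289}{2} = \frac{1289 i \sqrt{1906}}{2}$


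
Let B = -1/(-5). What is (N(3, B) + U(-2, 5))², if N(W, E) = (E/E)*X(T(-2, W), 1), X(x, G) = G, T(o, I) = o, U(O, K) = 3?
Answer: 16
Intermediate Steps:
B = ⅕ (B = -1*(-⅕) = ⅕ ≈ 0.20000)
N(W, E) = 1 (N(W, E) = (E/E)*1 = 1*1 = 1)
(N(3, B) + U(-2, 5))² = (1 + 3)² = 4² = 16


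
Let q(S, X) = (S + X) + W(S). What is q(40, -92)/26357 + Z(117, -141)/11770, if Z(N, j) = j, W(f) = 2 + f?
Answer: -3834037/310221890 ≈ -0.012359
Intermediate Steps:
q(S, X) = 2 + X + 2*S (q(S, X) = (S + X) + (2 + S) = 2 + X + 2*S)
q(40, -92)/26357 + Z(117, -141)/11770 = (2 - 92 + 2*40)/26357 - 141/11770 = (2 - 92 + 80)*(1/26357) - 141*1/11770 = -10*1/26357 - 141/11770 = -10/26357 - 141/11770 = -3834037/310221890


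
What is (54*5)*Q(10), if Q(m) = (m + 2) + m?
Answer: 5940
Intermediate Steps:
Q(m) = 2 + 2*m (Q(m) = (2 + m) + m = 2 + 2*m)
(54*5)*Q(10) = (54*5)*(2 + 2*10) = 270*(2 + 20) = 270*22 = 5940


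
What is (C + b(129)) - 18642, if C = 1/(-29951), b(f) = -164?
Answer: -563258507/29951 ≈ -18806.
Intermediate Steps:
C = -1/29951 ≈ -3.3388e-5
(C + b(129)) - 18642 = (-1/29951 - 164) - 18642 = -4911965/29951 - 18642 = -563258507/29951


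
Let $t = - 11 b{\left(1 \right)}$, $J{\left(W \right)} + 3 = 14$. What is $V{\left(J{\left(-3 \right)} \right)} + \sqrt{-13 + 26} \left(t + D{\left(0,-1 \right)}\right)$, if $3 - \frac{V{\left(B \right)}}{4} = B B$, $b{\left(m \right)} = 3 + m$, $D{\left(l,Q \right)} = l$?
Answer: $-472 - 44 \sqrt{13} \approx -630.64$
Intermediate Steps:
$J{\left(W \right)} = 11$ ($J{\left(W \right)} = -3 + 14 = 11$)
$V{\left(B \right)} = 12 - 4 B^{2}$ ($V{\left(B \right)} = 12 - 4 B B = 12 - 4 B^{2}$)
$t = -44$ ($t = - 11 \left(3 + 1\right) = \left(-11\right) 4 = -44$)
$V{\left(J{\left(-3 \right)} \right)} + \sqrt{-13 + 26} \left(t + D{\left(0,-1 \right)}\right) = \left(12 - 4 \cdot 11^{2}\right) + \sqrt{-13 + 26} \left(-44 + 0\right) = \left(12 - 484\right) + \sqrt{13} \left(-44\right) = \left(12 - 484\right) - 44 \sqrt{13} = -472 - 44 \sqrt{13}$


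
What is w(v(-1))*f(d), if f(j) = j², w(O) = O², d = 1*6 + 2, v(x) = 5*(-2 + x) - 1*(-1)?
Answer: 12544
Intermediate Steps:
v(x) = -9 + 5*x (v(x) = (-10 + 5*x) + 1 = -9 + 5*x)
d = 8 (d = 6 + 2 = 8)
w(v(-1))*f(d) = (-9 + 5*(-1))²*8² = (-9 - 5)²*64 = (-14)²*64 = 196*64 = 12544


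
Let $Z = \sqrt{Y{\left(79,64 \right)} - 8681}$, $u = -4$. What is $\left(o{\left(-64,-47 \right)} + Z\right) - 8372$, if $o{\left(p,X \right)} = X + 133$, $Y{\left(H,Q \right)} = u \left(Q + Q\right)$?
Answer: $-8286 + i \sqrt{9193} \approx -8286.0 + 95.88 i$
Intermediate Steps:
$Y{\left(H,Q \right)} = - 8 Q$ ($Y{\left(H,Q \right)} = - 4 \left(Q + Q\right) = - 4 \cdot 2 Q = - 8 Q$)
$o{\left(p,X \right)} = 133 + X$
$Z = i \sqrt{9193}$ ($Z = \sqrt{\left(-8\right) 64 - 8681} = \sqrt{-512 - 8681} = \sqrt{-9193} = i \sqrt{9193} \approx 95.88 i$)
$\left(o{\left(-64,-47 \right)} + Z\right) - 8372 = \left(\left(133 - 47\right) + i \sqrt{9193}\right) - 8372 = \left(86 + i \sqrt{9193}\right) - 8372 = -8286 + i \sqrt{9193}$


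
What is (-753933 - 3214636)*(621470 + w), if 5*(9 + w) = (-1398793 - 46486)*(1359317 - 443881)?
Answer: 5250644262751855891/5 ≈ 1.0501e+18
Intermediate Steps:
w = -1323060426689/5 (w = -9 + ((-1398793 - 46486)*(1359317 - 443881))/5 = -9 + (-1445279*915436)/5 = -9 + (⅕)*(-1323060426644) = -9 - 1323060426644/5 = -1323060426689/5 ≈ -2.6461e+11)
(-753933 - 3214636)*(621470 + w) = (-753933 - 3214636)*(621470 - 1323060426689/5) = -3968569*(-1323057319339/5) = 5250644262751855891/5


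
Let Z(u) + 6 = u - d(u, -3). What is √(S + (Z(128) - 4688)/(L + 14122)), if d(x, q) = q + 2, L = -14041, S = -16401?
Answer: I*√1333046/9 ≈ 128.29*I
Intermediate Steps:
d(x, q) = 2 + q
Z(u) = -5 + u (Z(u) = -6 + (u - (2 - 3)) = -6 + (u - 1*(-1)) = -6 + (u + 1) = -6 + (1 + u) = -5 + u)
√(S + (Z(128) - 4688)/(L + 14122)) = √(-16401 + ((-5 + 128) - 4688)/(-14041 + 14122)) = √(-16401 + (123 - 4688)/81) = √(-16401 - 4565*1/81) = √(-16401 - 4565/81) = √(-1333046/81) = I*√1333046/9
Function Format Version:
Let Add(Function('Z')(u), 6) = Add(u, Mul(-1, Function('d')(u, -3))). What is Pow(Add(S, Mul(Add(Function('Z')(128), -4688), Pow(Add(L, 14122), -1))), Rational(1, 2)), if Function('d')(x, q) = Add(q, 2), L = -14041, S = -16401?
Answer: Mul(Rational(1, 9), I, Pow(1333046, Rational(1, 2))) ≈ Mul(128.29, I)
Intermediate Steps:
Function('d')(x, q) = Add(2, q)
Function('Z')(u) = Add(-5, u) (Function('Z')(u) = Add(-6, Add(u, Mul(-1, Add(2, -3)))) = Add(-6, Add(u, Mul(-1, -1))) = Add(-6, Add(u, 1)) = Add(-6, Add(1, u)) = Add(-5, u))
Pow(Add(S, Mul(Add(Function('Z')(128), -4688), Pow(Add(L, 14122), -1))), Rational(1, 2)) = Pow(Add(-16401, Mul(Add(Add(-5, 128), -4688), Pow(Add(-14041, 14122), -1))), Rational(1, 2)) = Pow(Add(-16401, Mul(Add(123, -4688), Pow(81, -1))), Rational(1, 2)) = Pow(Add(-16401, Mul(-4565, Rational(1, 81))), Rational(1, 2)) = Pow(Add(-16401, Rational(-4565, 81)), Rational(1, 2)) = Pow(Rational(-1333046, 81), Rational(1, 2)) = Mul(Rational(1, 9), I, Pow(1333046, Rational(1, 2)))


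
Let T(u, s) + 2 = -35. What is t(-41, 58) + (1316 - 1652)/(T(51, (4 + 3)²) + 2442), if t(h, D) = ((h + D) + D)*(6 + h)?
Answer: -6313461/2405 ≈ -2625.1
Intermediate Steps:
T(u, s) = -37 (T(u, s) = -2 - 35 = -37)
t(h, D) = (6 + h)*(h + 2*D) (t(h, D) = ((D + h) + D)*(6 + h) = (h + 2*D)*(6 + h) = (6 + h)*(h + 2*D))
t(-41, 58) + (1316 - 1652)/(T(51, (4 + 3)²) + 2442) = ((-41)² + 6*(-41) + 12*58 + 2*58*(-41)) + (1316 - 1652)/(-37 + 2442) = (1681 - 246 + 696 - 4756) - 336/2405 = -2625 - 336*1/2405 = -2625 - 336/2405 = -6313461/2405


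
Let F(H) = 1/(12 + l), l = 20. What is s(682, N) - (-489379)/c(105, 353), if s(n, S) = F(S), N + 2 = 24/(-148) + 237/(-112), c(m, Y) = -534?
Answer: -7829797/8544 ≈ -916.41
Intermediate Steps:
F(H) = 1/32 (F(H) = 1/(12 + 20) = 1/32)
N = -17729/4144 (N = -2 + (24/(-148) + 237/(-112)) = -2 + (24*(-1/148) + 237*(-1/112)) = -2 + (-6/37 - 237/112) = -2 - 9441/4144 = -17729/4144 ≈ -4.2782)
s(n, S) = 1/32
s(682, N) - (-489379)/c(105, 353) = 1/32 - (-489379)/(-534) = 1/32 - (-489379)*(-1)/534 = 1/32 - 1*489379/534 = 1/32 - 489379/534 = -7829797/8544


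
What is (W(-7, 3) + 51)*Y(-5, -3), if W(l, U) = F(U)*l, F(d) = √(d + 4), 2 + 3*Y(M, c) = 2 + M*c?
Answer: 255 - 35*√7 ≈ 162.40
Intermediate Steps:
Y(M, c) = M*c/3 (Y(M, c) = -⅔ + (2 + M*c)/3 = -⅔ + (⅔ + M*c/3) = M*c/3)
F(d) = √(4 + d)
W(l, U) = l*√(4 + U) (W(l, U) = √(4 + U)*l = l*√(4 + U))
(W(-7, 3) + 51)*Y(-5, -3) = (-7*√(4 + 3) + 51)*((⅓)*(-5)*(-3)) = (-7*√7 + 51)*5 = (51 - 7*√7)*5 = 255 - 35*√7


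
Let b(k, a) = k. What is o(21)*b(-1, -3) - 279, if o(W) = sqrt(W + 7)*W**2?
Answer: -279 - 882*sqrt(7) ≈ -2612.6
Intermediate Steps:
o(W) = W**2*sqrt(7 + W) (o(W) = sqrt(7 + W)*W**2 = W**2*sqrt(7 + W))
o(21)*b(-1, -3) - 279 = (21**2*sqrt(7 + 21))*(-1) - 279 = (441*sqrt(28))*(-1) - 279 = (441*(2*sqrt(7)))*(-1) - 279 = (882*sqrt(7))*(-1) - 279 = -882*sqrt(7) - 279 = -279 - 882*sqrt(7)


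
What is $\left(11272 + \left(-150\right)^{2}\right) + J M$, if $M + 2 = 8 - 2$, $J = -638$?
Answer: $31220$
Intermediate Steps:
$M = 4$ ($M = -2 + \left(8 - 2\right) = -2 + 6 = 4$)
$\left(11272 + \left(-150\right)^{2}\right) + J M = \left(11272 + \left(-150\right)^{2}\right) - 2552 = \left(11272 + 22500\right) - 2552 = 33772 - 2552 = 31220$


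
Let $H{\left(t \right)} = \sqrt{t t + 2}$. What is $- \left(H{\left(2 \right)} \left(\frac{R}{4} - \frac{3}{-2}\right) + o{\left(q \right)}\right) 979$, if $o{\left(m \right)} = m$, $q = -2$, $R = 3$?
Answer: $1958 - \frac{8811 \sqrt{6}}{4} \approx -3437.6$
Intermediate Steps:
$H{\left(t \right)} = \sqrt{2 + t^{2}}$ ($H{\left(t \right)} = \sqrt{t^{2} + 2} = \sqrt{2 + t^{2}}$)
$- \left(H{\left(2 \right)} \left(\frac{R}{4} - \frac{3}{-2}\right) + o{\left(q \right)}\right) 979 = - \left(\sqrt{2 + 2^{2}} \left(\frac{3}{4} - \frac{3}{-2}\right) - 2\right) 979 = - \left(\sqrt{2 + 4} \left(3 \cdot \frac{1}{4} - - \frac{3}{2}\right) - 2\right) 979 = - \left(\sqrt{6} \left(\frac{3}{4} + \frac{3}{2}\right) - 2\right) 979 = - \left(\sqrt{6} \cdot \frac{9}{4} - 2\right) 979 = - \left(\frac{9 \sqrt{6}}{4} - 2\right) 979 = - \left(-2 + \frac{9 \sqrt{6}}{4}\right) 979 = - (-1958 + \frac{8811 \sqrt{6}}{4}) = 1958 - \frac{8811 \sqrt{6}}{4}$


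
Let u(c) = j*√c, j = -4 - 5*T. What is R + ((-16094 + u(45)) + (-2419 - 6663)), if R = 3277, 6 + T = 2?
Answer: -21899 + 48*√5 ≈ -21792.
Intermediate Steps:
T = -4 (T = -6 + 2 = -4)
j = 16 (j = -4 - 5*(-4) = -4 + 20 = 16)
u(c) = 16*√c
R + ((-16094 + u(45)) + (-2419 - 6663)) = 3277 + ((-16094 + 16*√45) + (-2419 - 6663)) = 3277 + ((-16094 + 16*(3*√5)) - 9082) = 3277 + ((-16094 + 48*√5) - 9082) = 3277 + (-25176 + 48*√5) = -21899 + 48*√5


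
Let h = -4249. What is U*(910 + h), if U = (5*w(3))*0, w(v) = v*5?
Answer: 0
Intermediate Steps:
w(v) = 5*v
U = 0 (U = (5*(5*3))*0 = (5*15)*0 = 75*0 = 0)
U*(910 + h) = 0*(910 - 4249) = 0*(-3339) = 0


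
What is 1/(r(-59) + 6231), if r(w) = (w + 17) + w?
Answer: 1/6130 ≈ 0.00016313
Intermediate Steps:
r(w) = 17 + 2*w (r(w) = (17 + w) + w = 17 + 2*w)
1/(r(-59) + 6231) = 1/((17 + 2*(-59)) + 6231) = 1/((17 - 118) + 6231) = 1/(-101 + 6231) = 1/6130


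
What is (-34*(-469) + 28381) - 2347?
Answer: 41980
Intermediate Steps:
(-34*(-469) + 28381) - 2347 = (15946 + 28381) - 2347 = 44327 - 2347 = 41980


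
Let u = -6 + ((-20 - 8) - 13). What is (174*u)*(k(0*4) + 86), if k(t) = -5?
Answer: -662418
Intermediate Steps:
u = -47 (u = -6 + (-28 - 13) = -6 - 41 = -47)
(174*u)*(k(0*4) + 86) = (174*(-47))*(-5 + 86) = -8178*81 = -662418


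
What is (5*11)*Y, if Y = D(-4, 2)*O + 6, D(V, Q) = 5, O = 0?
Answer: 330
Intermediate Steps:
Y = 6 (Y = 5*0 + 6 = 0 + 6 = 6)
(5*11)*Y = (5*11)*6 = 55*6 = 330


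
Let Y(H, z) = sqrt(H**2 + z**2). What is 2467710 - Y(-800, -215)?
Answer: 2467710 - 5*sqrt(27449) ≈ 2.4669e+6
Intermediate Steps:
2467710 - Y(-800, -215) = 2467710 - sqrt((-800)**2 + (-215)**2) = 2467710 - sqrt(640000 + 46225) = 2467710 - sqrt(686225) = 2467710 - 5*sqrt(27449)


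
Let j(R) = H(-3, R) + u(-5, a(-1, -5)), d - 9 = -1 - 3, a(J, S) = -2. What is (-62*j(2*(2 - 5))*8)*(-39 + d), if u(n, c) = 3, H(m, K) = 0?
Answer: 50592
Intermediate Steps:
d = 5 (d = 9 + (-1 - 3) = 9 - 4 = 5)
j(R) = 3 (j(R) = 0 + 3 = 3)
(-62*j(2*(2 - 5))*8)*(-39 + d) = (-186*8)*(-39 + 5) = -62*24*(-34) = -1488*(-34) = 50592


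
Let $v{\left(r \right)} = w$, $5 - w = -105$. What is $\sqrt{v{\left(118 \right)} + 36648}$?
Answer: $\sqrt{36758} \approx 191.72$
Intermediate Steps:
$w = 110$ ($w = 5 - -105 = 5 + 105 = 110$)
$v{\left(r \right)} = 110$
$\sqrt{v{\left(118 \right)} + 36648} = \sqrt{110 + 36648} = \sqrt{36758}$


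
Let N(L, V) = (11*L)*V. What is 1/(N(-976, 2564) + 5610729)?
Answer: -1/21916375 ≈ -4.5628e-8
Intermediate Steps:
N(L, V) = 11*L*V
1/(N(-976, 2564) + 5610729) = 1/(11*(-976)*2564 + 5610729) = 1/(-27527104 + 5610729) = 1/(-21916375) = -1/21916375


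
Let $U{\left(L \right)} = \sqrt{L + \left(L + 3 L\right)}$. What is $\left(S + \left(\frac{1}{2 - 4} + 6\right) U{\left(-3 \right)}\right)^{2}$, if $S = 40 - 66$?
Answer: $\frac{889}{4} - 286 i \sqrt{15} \approx 222.25 - 1107.7 i$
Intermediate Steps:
$S = -26$ ($S = 40 - 66 = -26$)
$U{\left(L \right)} = \sqrt{5} \sqrt{L}$ ($U{\left(L \right)} = \sqrt{L + 4 L} = \sqrt{5 L} = \sqrt{5} \sqrt{L}$)
$\left(S + \left(\frac{1}{2 - 4} + 6\right) U{\left(-3 \right)}\right)^{2} = \left(-26 + \left(\frac{1}{2 - 4} + 6\right) \sqrt{5} \sqrt{-3}\right)^{2} = \left(-26 + \left(\frac{1}{-2} + 6\right) \sqrt{5} i \sqrt{3}\right)^{2} = \left(-26 + \left(- \frac{1}{2} + 6\right) i \sqrt{15}\right)^{2} = \left(-26 + \frac{11 i \sqrt{15}}{2}\right)^{2}$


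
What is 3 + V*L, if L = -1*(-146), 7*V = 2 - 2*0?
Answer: 313/7 ≈ 44.714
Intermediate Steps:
V = 2/7 (V = (2 - 2*0)/7 = (2 + 0)/7 = (1/7)*2 = 2/7 ≈ 0.28571)
L = 146
3 + V*L = 3 + (2/7)*146 = 3 + 292/7 = 313/7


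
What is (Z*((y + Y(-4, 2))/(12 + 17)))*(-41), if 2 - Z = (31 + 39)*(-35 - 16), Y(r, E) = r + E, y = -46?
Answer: 7029696/29 ≈ 2.4240e+5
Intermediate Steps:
Y(r, E) = E + r
Z = 3572 (Z = 2 - (31 + 39)*(-35 - 16) = 2 - 70*(-51) = 2 - 1*(-3570) = 2 + 3570 = 3572)
(Z*((y + Y(-4, 2))/(12 + 17)))*(-41) = (3572*((-46 + (2 - 4))/(12 + 17)))*(-41) = (3572*((-46 - 2)/29))*(-41) = (3572*(-48*1/29))*(-41) = (3572*(-48/29))*(-41) = -171456/29*(-41) = 7029696/29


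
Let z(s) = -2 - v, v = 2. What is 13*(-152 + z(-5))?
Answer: -2028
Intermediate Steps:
z(s) = -4 (z(s) = -2 - 1*2 = -2 - 2 = -4)
13*(-152 + z(-5)) = 13*(-152 - 4) = 13*(-156) = -2028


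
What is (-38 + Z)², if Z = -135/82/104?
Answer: 105104991601/72726784 ≈ 1445.2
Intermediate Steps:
Z = -135/8528 (Z = -135*1/82*(1/104) = -135/82*1/104 = -135/8528 ≈ -0.015830)
(-38 + Z)² = (-38 - 135/8528)² = (-324199/8528)² = 105104991601/72726784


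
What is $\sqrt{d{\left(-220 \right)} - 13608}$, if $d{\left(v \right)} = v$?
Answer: $2 i \sqrt{3457} \approx 117.59 i$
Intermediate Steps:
$\sqrt{d{\left(-220 \right)} - 13608} = \sqrt{-220 - 13608} = \sqrt{-13828} = 2 i \sqrt{3457}$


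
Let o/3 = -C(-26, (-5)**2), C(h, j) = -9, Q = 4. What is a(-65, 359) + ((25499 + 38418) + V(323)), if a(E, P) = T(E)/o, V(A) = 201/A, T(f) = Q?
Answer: 557426876/8721 ≈ 63918.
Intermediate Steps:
T(f) = 4
o = 27 (o = 3*(-1*(-9)) = 3*9 = 27)
a(E, P) = 4/27
a(-65, 359) + ((25499 + 38418) + V(323)) = 4/27 + ((25499 + 38418) + 201/323) = 4/27 + (63917 + 201*(1/323)) = 4/27 + (63917 + 201/323) = 4/27 + 20645392/323 = 557426876/8721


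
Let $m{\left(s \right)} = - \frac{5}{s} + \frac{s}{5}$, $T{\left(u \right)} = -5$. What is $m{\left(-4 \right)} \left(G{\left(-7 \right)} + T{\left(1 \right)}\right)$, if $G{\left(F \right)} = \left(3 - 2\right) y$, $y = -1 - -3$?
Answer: $- \frac{27}{20} \approx -1.35$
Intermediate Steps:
$y = 2$ ($y = -1 + 3 = 2$)
$G{\left(F \right)} = 2$ ($G{\left(F \right)} = \left(3 - 2\right) 2 = 1 \cdot 2 = 2$)
$m{\left(s \right)} = - \frac{5}{s} + \frac{s}{5}$ ($m{\left(s \right)} = - \frac{5}{s} + s \frac{1}{5} = - \frac{5}{s} + \frac{s}{5}$)
$m{\left(-4 \right)} \left(G{\left(-7 \right)} + T{\left(1 \right)}\right) = \left(- \frac{5}{-4} + \frac{1}{5} \left(-4\right)\right) \left(2 - 5\right) = \left(\left(-5\right) \left(- \frac{1}{4}\right) - \frac{4}{5}\right) \left(-3\right) = \left(\frac{5}{4} - \frac{4}{5}\right) \left(-3\right) = \frac{9}{20} \left(-3\right) = - \frac{27}{20}$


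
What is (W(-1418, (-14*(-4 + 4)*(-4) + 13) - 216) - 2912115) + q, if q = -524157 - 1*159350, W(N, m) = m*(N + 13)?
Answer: -3310407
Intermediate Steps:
W(N, m) = m*(13 + N)
q = -683507 (q = -524157 - 159350 = -683507)
(W(-1418, (-14*(-4 + 4)*(-4) + 13) - 216) - 2912115) + q = (((-14*(-4 + 4)*(-4) + 13) - 216)*(13 - 1418) - 2912115) - 683507 = (((-0*(-4) + 13) - 216)*(-1405) - 2912115) - 683507 = (((-14*0 + 13) - 216)*(-1405) - 2912115) - 683507 = (((0 + 13) - 216)*(-1405) - 2912115) - 683507 = ((13 - 216)*(-1405) - 2912115) - 683507 = (-203*(-1405) - 2912115) - 683507 = (285215 - 2912115) - 683507 = -2626900 - 683507 = -3310407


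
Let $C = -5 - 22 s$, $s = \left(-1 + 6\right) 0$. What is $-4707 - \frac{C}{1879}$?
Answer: $- \frac{8844448}{1879} \approx -4707.0$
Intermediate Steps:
$s = 0$ ($s = 5 \cdot 0 = 0$)
$C = -5$ ($C = -5 - 0 = -5 + 0 = -5$)
$-4707 - \frac{C}{1879} = -4707 - - \frac{5}{1879} = -4707 + \frac{5}{1879} = - \frac{8844448}{1879}$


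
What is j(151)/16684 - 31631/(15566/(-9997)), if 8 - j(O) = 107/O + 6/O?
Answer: 9263205542653/455990404 ≈ 20314.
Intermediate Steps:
j(O) = 8 - 113/O (j(O) = 8 - (107/O + 6/O) = 8 - 113/O)
j(151)/16684 - 31631/(15566/(-9997)) = (8 - 113/151)/16684 - 31631/(15566/(-9997)) = (8 - 113*1/151)*(1/16684) - 31631/(15566*(-1/9997)) = (8 - 113/151)*(1/16684) - 31631/(-15566/9997) = (1095/151)*(1/16684) - 31631*(-9997/15566) = 1095/2519284 + 316215107/15566 = 9263205542653/455990404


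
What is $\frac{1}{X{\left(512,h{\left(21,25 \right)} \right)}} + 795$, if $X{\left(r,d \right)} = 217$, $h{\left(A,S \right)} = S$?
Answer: $\frac{172516}{217} \approx 795.0$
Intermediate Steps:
$\frac{1}{X{\left(512,h{\left(21,25 \right)} \right)}} + 795 = \frac{1}{217} + 795 = \frac{172516}{217}$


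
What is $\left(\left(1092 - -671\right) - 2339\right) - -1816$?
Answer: $1240$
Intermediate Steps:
$\left(\left(1092 - -671\right) - 2339\right) - -1816 = \left(\left(1092 + 671\right) - 2339\right) + 1816 = \left(1763 - 2339\right) + 1816 = -576 + 1816 = 1240$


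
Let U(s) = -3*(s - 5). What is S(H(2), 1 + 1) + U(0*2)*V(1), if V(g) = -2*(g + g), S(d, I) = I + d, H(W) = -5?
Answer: -63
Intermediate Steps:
U(s) = 15 - 3*s (U(s) = -3*(-5 + s) = 15 - 3*s)
V(g) = -4*g
S(H(2), 1 + 1) + U(0*2)*V(1) = ((1 + 1) - 5) + (15 - 0*2)*(-4*1) = (2 - 5) + (15 - 3*0)*(-4) = -3 + (15 + 0)*(-4) = -3 + 15*(-4) = -3 - 60 = -63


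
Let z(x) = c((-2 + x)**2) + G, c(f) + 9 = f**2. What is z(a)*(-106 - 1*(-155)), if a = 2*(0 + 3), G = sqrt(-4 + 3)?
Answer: 12103 + 49*I ≈ 12103.0 + 49.0*I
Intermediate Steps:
G = I (G = sqrt(-1) = I ≈ 1.0*I)
a = 6 (a = 2*3 = 6)
c(f) = -9 + f**2
z(x) = -9 + I + (-2 + x)**4 (z(x) = (-9 + ((-2 + x)**2)**2) + I = (-9 + (-2 + x)**4) + I = -9 + I + (-2 + x)**4)
z(a)*(-106 - 1*(-155)) = (-9 + I + (-2 + 6)**4)*(-106 - 1*(-155)) = (-9 + I + 4**4)*(-106 + 155) = (-9 + I + 256)*49 = (247 + I)*49 = 12103 + 49*I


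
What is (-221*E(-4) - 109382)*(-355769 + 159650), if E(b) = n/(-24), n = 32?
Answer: 21394098726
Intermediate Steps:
E(b) = -4/3 (E(b) = 32/(-24) = 32*(-1/24) = -4/3)
(-221*E(-4) - 109382)*(-355769 + 159650) = (-221*(-4/3) - 109382)*(-355769 + 159650) = (884/3 - 109382)*(-196119) = -327262/3*(-196119) = 21394098726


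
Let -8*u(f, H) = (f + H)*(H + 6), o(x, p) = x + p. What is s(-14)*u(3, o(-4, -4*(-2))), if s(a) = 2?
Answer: -35/2 ≈ -17.500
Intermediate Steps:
o(x, p) = p + x
u(f, H) = -(6 + H)*(H + f)/8 (u(f, H) = -(f + H)*(H + 6)/8 = -(H + f)*(6 + H)/8 = -(6 + H)*(H + f)/8)
s(-14)*u(3, o(-4, -4*(-2))) = 2*(-3*(-4*(-2) - 4)/4 - 3/4*3 - (-4*(-2) - 4)**2/8 - 1/8*(-4*(-2) - 4)*3) = 2*(-3*(8 - 4)/4 - 9/4 - (8 - 4)**2/8 - 1/8*(8 - 4)*3) = 2*(-3/4*4 - 9/4 - 1/8*4**2 - 1/8*4*3) = 2*(-3 - 9/4 - 1/8*16 - 3/2) = 2*(-3 - 9/4 - 2 - 3/2) = 2*(-35/4) = -35/2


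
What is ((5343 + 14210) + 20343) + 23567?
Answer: 63463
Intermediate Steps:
((5343 + 14210) + 20343) + 23567 = (19553 + 20343) + 23567 = 39896 + 23567 = 63463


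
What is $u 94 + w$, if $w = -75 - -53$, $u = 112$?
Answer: $10506$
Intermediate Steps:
$w = -22$ ($w = -75 + 53 = -22$)
$u 94 + w = 112 \cdot 94 - 22 = 10528 - 22 = 10506$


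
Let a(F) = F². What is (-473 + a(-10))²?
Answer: 139129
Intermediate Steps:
(-473 + a(-10))² = (-473 + (-10)²)² = (-473 + 100)² = (-373)² = 139129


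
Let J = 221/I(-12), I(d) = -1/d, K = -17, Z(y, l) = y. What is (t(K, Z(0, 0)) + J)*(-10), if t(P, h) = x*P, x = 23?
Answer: -22610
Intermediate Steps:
J = 2652 (J = 221/((-1/(-12))) = 221/((-1*(-1/12))) = 221/(1/12) = 221*12 = 2652)
t(P, h) = 23*P
(t(K, Z(0, 0)) + J)*(-10) = (23*(-17) + 2652)*(-10) = (-391 + 2652)*(-10) = 2261*(-10) = -22610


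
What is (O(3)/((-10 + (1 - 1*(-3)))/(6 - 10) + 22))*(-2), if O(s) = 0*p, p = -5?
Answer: 0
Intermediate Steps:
O(s) = 0 (O(s) = 0*(-5) = 0)
(O(3)/((-10 + (1 - 1*(-3)))/(6 - 10) + 22))*(-2) = (0/((-10 + (1 - 1*(-3)))/(6 - 10) + 22))*(-2) = (0/((-10 + (1 + 3))/(-4) + 22))*(-2) = (0/((-10 + 4)*(-1/4) + 22))*(-2) = (0/(-6*(-1/4) + 22))*(-2) = (0/(3/2 + 22))*(-2) = (0/(47/2))*(-2) = ((2/47)*0)*(-2) = 0*(-2) = 0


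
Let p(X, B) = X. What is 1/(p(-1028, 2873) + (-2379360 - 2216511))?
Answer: -1/4596899 ≈ -2.1754e-7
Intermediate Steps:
1/(p(-1028, 2873) + (-2379360 - 2216511)) = 1/(-1028 + (-2379360 - 2216511)) = 1/(-1028 - 4595871) = 1/(-4596899) = -1/4596899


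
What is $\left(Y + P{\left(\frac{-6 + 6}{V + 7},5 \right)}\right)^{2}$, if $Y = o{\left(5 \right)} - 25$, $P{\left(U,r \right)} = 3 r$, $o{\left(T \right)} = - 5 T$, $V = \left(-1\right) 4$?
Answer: $1225$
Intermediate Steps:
$V = -4$
$Y = -50$ ($Y = \left(-5\right) 5 - 25 = -25 - 25 = -50$)
$\left(Y + P{\left(\frac{-6 + 6}{V + 7},5 \right)}\right)^{2} = \left(-50 + 3 \cdot 5\right)^{2} = \left(-50 + 15\right)^{2} = \left(-35\right)^{2} = 1225$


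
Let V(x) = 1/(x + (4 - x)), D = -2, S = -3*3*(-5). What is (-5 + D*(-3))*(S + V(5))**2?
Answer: 32761/16 ≈ 2047.6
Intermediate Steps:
S = 45 (S = -9*(-5) = 45)
V(x) = 1/4
(-5 + D*(-3))*(S + V(5))**2 = (-5 - 2*(-3))*(45 + 1/4)**2 = (-5 + 6)*(181/4)**2 = 1*(32761/16) = 32761/16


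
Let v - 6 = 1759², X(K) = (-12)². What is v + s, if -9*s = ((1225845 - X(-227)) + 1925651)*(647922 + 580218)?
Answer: -430030399833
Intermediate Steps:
X(K) = 144
s = -430033493920 (s = -((1225845 - 1*144) + 1925651)*(647922 + 580218)/9 = -((1225845 - 144) + 1925651)*1228140/9 = -(1225701 + 1925651)*1228140/9 = -3151352*1228140/9 = -⅑*3870301445280 = -430033493920)
v = 3094087 (v = 6 + 1759² = 6 + 3094081 = 3094087)
v + s = 3094087 - 430033493920 = -430030399833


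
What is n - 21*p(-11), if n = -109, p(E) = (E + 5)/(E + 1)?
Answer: -608/5 ≈ -121.60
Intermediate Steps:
p(E) = (5 + E)/(1 + E)
n - 21*p(-11) = -109 - 21*(5 - 11)/(1 - 11) = -109 - 21*(-6)/(-10) = -109 - (-21)*(-6)/10 = -109 - 21*3/5 = -109 - 63/5 = -608/5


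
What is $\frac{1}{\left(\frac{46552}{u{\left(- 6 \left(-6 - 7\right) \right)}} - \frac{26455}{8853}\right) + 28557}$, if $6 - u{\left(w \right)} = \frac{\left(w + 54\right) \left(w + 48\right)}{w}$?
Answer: $\frac{101923}{2887414714} \approx 3.5299 \cdot 10^{-5}$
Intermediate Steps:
$u{\left(w \right)} = 6 - \frac{\left(48 + w\right) \left(54 + w\right)}{w}$ ($u{\left(w \right)} = 6 - \frac{\left(w + 54\right) \left(w + 48\right)}{w} = 6 - \frac{\left(54 + w\right) \left(48 + w\right)}{w} = 6 - \frac{\left(48 + w\right) \left(54 + w\right)}{w}$)
$\frac{1}{\left(\frac{46552}{u{\left(- 6 \left(-6 - 7\right) \right)}} - \frac{26455}{8853}\right) + 28557} = \frac{1}{\left(\frac{46552}{-96 - - 6 \left(-6 - 7\right) - \frac{2592}{\left(-6\right) \left(-6 - 7\right)}} - \frac{26455}{8853}\right) + 28557} = \frac{1}{\left(\frac{46552}{-96 - \left(-6\right) \left(-13\right) - \frac{2592}{\left(-6\right) \left(-13\right)}} - \frac{2035}{681}\right) + 28557} = \frac{1}{\left(\frac{46552}{-96 - 78 - \frac{2592}{78}} - \frac{2035}{681}\right) + 28557} = \frac{1}{\left(\frac{46552}{-96 - 78 - \frac{432}{13}} - \frac{2035}{681}\right) + 28557} = \frac{1}{\left(\frac{46552}{- \frac{2694}{13}} - \frac{2035}{681}\right) + 28557} = \frac{1}{\left(46552 \left(- \frac{13}{2694}\right) - \frac{2035}{681}\right) + 28557} = \frac{1}{\left(- \frac{302588}{1347} - \frac{2035}{681}\right) + 28557} = \frac{1}{- \frac{23200397}{101923} + 28557} = \frac{1}{\frac{2887414714}{101923}} = \frac{101923}{2887414714}$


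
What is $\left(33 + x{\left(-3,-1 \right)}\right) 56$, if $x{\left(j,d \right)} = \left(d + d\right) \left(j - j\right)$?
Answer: $1848$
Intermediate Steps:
$x{\left(j,d \right)} = 0$ ($x{\left(j,d \right)} = 2 d 0 = 0$)
$\left(33 + x{\left(-3,-1 \right)}\right) 56 = \left(33 + 0\right) 56 = 33 \cdot 56 = 1848$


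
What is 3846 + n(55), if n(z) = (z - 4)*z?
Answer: 6651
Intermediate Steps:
n(z) = z*(-4 + z) (n(z) = (-4 + z)*z = z*(-4 + z))
3846 + n(55) = 3846 + 55*(-4 + 55) = 3846 + 55*51 = 3846 + 2805 = 6651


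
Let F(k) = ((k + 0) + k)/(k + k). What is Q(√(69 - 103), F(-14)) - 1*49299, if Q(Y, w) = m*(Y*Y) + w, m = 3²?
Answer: -49604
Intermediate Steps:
m = 9
F(k) = 1 (F(k) = (k + k)/((2*k)) = (2*k)*(1/(2*k)) = 1)
Q(Y, w) = w + 9*Y² (Q(Y, w) = 9*(Y*Y) + w = 9*Y² + w = w + 9*Y²)
Q(√(69 - 103), F(-14)) - 1*49299 = (1 + 9*(√(69 - 103))²) - 1*49299 = (1 + 9*(√(-34))²) - 49299 = (1 + 9*(I*√34)²) - 49299 = (1 + 9*(-34)) - 49299 = (1 - 306) - 49299 = -305 - 49299 = -49604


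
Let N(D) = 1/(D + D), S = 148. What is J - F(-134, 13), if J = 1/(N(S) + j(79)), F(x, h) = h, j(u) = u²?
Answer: -24015085/1847337 ≈ -13.000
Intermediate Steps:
N(D) = 1/(2*D)
J = 296/1847337 (J = 1/((½)/148 + 79²) = 1/((½)*(1/148) + 6241) = 1/(1/296 + 6241) = 1/(1847337/296) = 296/1847337 ≈ 0.00016023)
J - F(-134, 13) = 296/1847337 - 1*13 = 296/1847337 - 13 = -24015085/1847337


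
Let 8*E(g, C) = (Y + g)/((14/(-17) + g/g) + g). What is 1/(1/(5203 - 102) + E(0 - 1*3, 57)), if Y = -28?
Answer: 1958784/2688611 ≈ 0.72855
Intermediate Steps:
E(g, C) = (-28 + g)/(8*(3/17 + g)) (E(g, C) = ((-28 + g)/((14/(-17) + g/g) + g))/8 = ((-28 + g)/((14*(-1/17) + 1) + g))/8 = ((-28 + g)/((-14/17 + 1) + g))/8 = ((-28 + g)/(3/17 + g))/8 = (-28 + g)/(8*(3/17 + g)))
1/(1/(5203 - 102) + E(0 - 1*3, 57)) = 1/(1/(5203 - 102) + 17*(-28 + (0 - 1*3))/(8*(3 + 17*(0 - 1*3)))) = 1/(1/5101 + 17*(-28 + (0 - 3))/(8*(3 + 17*(0 - 3)))) = 1/(1/5101 + 17*(-28 - 3)/(8*(3 + 17*(-3)))) = 1/(1/5101 + (17/8)*(-31)/(3 - 51)) = 1/(1/5101 + (17/8)*(-31)/(-48)) = 1/(1/5101 + (17/8)*(-1/48)*(-31)) = 1/(1/5101 + 527/384) = 1/(2688611/1958784) = 1958784/2688611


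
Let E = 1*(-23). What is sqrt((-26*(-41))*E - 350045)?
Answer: I*sqrt(374563) ≈ 612.02*I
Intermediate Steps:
E = -23
sqrt((-26*(-41))*E - 350045) = sqrt(-26*(-41)*(-23) - 350045) = sqrt(1066*(-23) - 350045) = sqrt(-24518 - 350045) = sqrt(-374563) = I*sqrt(374563)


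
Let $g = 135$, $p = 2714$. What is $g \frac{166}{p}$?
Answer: $\frac{11205}{1357} \approx 8.2572$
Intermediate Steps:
$g \frac{166}{p} = 135 \cdot \frac{166}{2714} = 135 \cdot 166 \cdot \frac{1}{2714} = 135 \cdot \frac{83}{1357} = \frac{11205}{1357}$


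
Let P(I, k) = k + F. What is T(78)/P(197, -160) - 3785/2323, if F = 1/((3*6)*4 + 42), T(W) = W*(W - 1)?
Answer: -5550353/141703 ≈ -39.169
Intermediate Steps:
T(W) = W*(-1 + W)
F = 1/114 (F = 1/(18*4 + 42) = 1/(72 + 42) = 1/114 ≈ 0.0087719)
P(I, k) = 1/114 + k (P(I, k) = k + 1/114 = 1/114 + k)
T(78)/P(197, -160) - 3785/2323 = (78*(-1 + 78))/(1/114 - 160) - 3785/2323 = (78*77)/(-18239/114) - 3785*1/2323 = 6006*(-114/18239) - 3785/2323 = -52668/1403 - 3785/2323 = -5550353/141703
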